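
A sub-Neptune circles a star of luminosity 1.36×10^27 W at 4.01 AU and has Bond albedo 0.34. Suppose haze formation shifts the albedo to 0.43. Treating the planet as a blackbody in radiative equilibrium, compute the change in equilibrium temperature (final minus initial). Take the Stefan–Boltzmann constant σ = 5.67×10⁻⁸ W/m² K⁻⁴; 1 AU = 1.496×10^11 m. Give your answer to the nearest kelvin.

-6 kelvin

d = 4.01 × 1.496×10^11 m = 5.999×10^11 m.
Flux at the orbit: S = L/(4πd²) = 1.36×10^27/(4π·(6.00×10^11)²) = 300.7 W/m².
Before: T₁ = [300.7·0.66/(4σ)]^(1/4) = 172.0 K.
After:  T₂ = [300.7·0.57/(4σ)]^(1/4) = 165.8 K.
Change: 165.8 − 172.0 = -6.190 K.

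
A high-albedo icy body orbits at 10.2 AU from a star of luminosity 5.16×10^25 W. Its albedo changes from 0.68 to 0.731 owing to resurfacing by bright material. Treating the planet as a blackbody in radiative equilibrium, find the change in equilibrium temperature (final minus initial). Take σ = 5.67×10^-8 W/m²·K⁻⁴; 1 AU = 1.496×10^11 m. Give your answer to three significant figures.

Orbital distance: d = 10.2 AU = 1.526×10^12 m.
Flux at the orbit: S = L/(4πd²) = 5.16×10^25/(4π·(1.53×10^12)²) = 1.764 W/m².
Initial: T₁ = [S(1−0.68)/(4σ)]^(1/4) = 39.72 K.
With α = 0.731, T₂ = 38.03 K.
ΔT = T₂ − T₁ = -1.687 K.

-1.69 kelvin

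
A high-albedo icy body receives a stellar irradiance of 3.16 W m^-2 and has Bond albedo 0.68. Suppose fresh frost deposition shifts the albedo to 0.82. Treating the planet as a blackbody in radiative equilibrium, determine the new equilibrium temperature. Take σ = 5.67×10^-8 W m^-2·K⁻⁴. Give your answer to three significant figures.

39.8 K

New equilibrium: T₂ = [(1−0.82)·3.160/(4σ)]^(1/4) = 39.80 K.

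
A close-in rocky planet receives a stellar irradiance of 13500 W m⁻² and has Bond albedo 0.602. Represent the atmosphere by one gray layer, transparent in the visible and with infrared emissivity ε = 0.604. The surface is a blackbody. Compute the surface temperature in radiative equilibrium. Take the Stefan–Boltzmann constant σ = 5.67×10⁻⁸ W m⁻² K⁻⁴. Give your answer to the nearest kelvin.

The planet radiates to space at T_e = [S(1−α)/(4σ)]^(1/4) = 392.3 K.
For a single slab of emissivity ε, T_s⁴ = 2T_e⁴/(2−ε); thus T_s = 392.3·(1.433)^(1/4) = 429.2 K.

429 kelvin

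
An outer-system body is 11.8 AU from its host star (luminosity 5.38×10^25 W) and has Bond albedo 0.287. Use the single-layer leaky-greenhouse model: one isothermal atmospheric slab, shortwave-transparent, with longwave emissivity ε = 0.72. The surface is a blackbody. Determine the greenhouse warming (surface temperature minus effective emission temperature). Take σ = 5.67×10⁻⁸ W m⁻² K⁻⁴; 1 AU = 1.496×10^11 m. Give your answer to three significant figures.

5.38 K

d = 11.8 × 1.496×10^11 m = 1.765×10^12 m.
S = L/(4πd²) = 1.374 W m⁻².
At the top of the atmosphere, σT_e⁴ = S(1−α)/4 = 0.2449 W m⁻², giving T_e = 45.59 K.
For a single slab of emissivity ε, T_s⁴ = 2T_e⁴/(2−ε); thus T_s = 45.59·(1.562)^(1/4) = 50.97 K.
T_s − T_e = 50.97 − 45.59 = 5.381 K.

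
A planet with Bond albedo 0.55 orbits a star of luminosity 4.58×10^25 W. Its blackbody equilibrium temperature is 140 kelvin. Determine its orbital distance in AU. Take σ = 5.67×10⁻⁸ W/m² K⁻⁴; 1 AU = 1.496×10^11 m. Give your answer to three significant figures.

0.917 AU

The flux needed for this T is 4σT⁴/(1−0.55) = 193.6 W/m².
S = L/(4πd²) → d = √(L/4πS) = √(4.58×10^25/(4π·193.6)) = 1.372×10^11 m = 0.9171 AU.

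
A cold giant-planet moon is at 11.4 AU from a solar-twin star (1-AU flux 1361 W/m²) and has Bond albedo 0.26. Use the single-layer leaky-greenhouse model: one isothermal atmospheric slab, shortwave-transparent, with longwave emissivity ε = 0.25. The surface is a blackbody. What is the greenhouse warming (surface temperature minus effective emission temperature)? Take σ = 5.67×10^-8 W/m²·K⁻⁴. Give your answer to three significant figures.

2.60 K

By the inverse-square law, S = 1361/11.4² = 10.47 W/m².
The planet radiates to space at T_e = [S(1−α)/(4σ)]^(1/4) = 76.46 K.
Surface balance with a leaky layer gives σT_s⁴ = σT_e⁴·2/(2−ε), so T_s = T_e·[2/(2−0.25)]^(1/4) = 79.05 K.
Greenhouse warming: T_s − T_e = 2.595 K.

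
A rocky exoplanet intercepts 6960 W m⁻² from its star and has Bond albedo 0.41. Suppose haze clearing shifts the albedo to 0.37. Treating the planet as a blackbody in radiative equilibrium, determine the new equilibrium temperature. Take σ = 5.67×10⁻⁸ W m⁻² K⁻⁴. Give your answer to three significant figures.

373 K

T₂ = [S(1−α₂)/(4σ)]^(1/4) = [6960·0.63/(4σ)]^(1/4) = 372.9 K.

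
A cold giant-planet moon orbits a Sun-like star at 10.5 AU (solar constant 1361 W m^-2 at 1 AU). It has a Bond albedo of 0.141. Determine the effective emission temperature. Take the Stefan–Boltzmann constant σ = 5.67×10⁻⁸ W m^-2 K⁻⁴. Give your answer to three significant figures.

82.7 K

Flux at the orbit: S = 1361/(10.5)² = 12.34 W m^-2.
Averaging over the sphere, the absorbed flux is S(1−α)/4 = 2.651 W m^-2.
Set σT⁴ = 2.651 → T = (2.651/σ)^(1/4) = 82.69 K.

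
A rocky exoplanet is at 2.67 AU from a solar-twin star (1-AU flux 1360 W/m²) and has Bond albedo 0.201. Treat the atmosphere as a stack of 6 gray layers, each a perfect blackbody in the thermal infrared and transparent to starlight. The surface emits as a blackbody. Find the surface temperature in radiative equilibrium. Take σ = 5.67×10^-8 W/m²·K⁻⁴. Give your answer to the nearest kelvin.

By the inverse-square law, S = 1360/2.67² = 190.8 W/m².
Top-of-atmosphere balance: σT_e⁴ = S(1−α)/4 = 38.11 W/m² → T_e = 161.0 K.
With N = 6 opaque layers, T_s = (N+1)^(1/4)·T_e = 7^(1/4)·161.0 = 261.9 K.

262 K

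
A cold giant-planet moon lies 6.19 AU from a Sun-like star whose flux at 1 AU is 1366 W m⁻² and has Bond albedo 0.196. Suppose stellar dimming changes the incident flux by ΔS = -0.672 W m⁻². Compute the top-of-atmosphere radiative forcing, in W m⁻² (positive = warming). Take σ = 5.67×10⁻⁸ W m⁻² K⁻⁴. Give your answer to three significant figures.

Flux at the orbit: S = 1366/(6.19)² = 35.65 W m⁻².
ΔF = Δ[S(1−α)]/4 = (1−0.196)·-0.672/4 = -0.1351 W m⁻².

-0.135 W m⁻²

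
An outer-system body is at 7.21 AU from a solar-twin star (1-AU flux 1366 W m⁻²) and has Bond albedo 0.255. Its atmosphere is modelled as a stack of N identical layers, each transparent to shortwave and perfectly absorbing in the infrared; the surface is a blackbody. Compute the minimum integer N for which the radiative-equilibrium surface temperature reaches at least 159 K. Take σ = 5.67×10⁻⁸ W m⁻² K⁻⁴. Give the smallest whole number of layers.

7

By the inverse-square law, S = 1366/7.21² = 26.28 W m⁻².
OLR = S(1−α)/4 = 4.894 W m⁻²; the top layer radiates at T_e = 96.39 K.
T_s = (N+1)^(1/4)·T_e ≥ 159 K requires N+1 ≥ (T_s/T_e)⁴ = (159/96.39)⁴ = 7.404.
The minimum whole number is N = 7.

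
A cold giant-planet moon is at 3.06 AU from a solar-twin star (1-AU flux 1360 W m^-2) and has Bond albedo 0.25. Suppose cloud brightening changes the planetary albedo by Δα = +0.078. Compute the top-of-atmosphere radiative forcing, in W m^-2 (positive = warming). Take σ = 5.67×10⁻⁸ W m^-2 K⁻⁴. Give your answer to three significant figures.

-2.83 W m^-2

Flux at the orbit: S = 1360/(3.06)² = 145.2 W m^-2.
TOA radiative forcing: ΔF = −S·Δα/4 = −145.2·(+0.078)/4 = -2.832 W m^-2.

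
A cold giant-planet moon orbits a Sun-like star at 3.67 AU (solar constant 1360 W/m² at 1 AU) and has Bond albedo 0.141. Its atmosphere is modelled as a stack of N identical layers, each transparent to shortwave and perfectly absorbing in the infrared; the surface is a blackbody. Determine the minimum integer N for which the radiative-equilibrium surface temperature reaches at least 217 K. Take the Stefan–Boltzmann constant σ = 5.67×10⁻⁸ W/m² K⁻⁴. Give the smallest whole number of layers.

By the inverse-square law, S = 1360/3.67² = 101.0 W/m².
OLR = S(1−α)/4 = 21.68 W/m²; the top layer radiates at T_e = 139.8 K.
Need (N+1)T_e⁴ ≥ T_s⁴, i.e. N+1 ≥ (217/139.8)⁴ = 5.798.
So N ≥ 4.798; the smallest integer is N = 5.

5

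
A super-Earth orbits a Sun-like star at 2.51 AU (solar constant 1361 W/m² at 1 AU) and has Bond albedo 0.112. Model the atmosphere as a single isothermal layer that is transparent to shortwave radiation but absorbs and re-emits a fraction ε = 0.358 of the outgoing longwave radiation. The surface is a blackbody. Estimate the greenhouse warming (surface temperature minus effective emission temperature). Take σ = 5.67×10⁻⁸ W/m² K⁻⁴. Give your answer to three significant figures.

8.62 kelvin

Irradiance scales as 1/d², so S = 1361 W/m² × (1/2.51)² = 216.0 W/m².
Effective emission temperature (TOA balance): σT_e⁴ = S(1−α)/4 = 47.96 W/m² → T_e = 170.5 K.
For a single slab of emissivity ε, T_s⁴ = 2T_e⁴/(2−ε); thus T_s = 170.5·(1.218)^(1/4) = 179.2 K.
T_s − T_e = 179.2 − 170.5 = 8.620 K.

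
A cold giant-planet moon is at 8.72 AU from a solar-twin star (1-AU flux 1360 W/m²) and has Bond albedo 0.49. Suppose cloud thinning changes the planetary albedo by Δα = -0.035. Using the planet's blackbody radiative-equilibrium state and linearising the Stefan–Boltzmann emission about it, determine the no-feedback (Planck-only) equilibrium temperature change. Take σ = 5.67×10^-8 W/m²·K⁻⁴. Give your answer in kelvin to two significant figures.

1.4 K

Flux at the orbit: S = 1360/(8.72)² = 17.89 W/m².
The baseline emission temperature is T_e = 79.64 K.
ΔF = −(S/4)Δα = −(17.89/4)×(-0.035) = 0.1565 W/m².
The Planck feedback parameter is 4σT_e³ = 0.1145 W/m²/K.
ΔT₀ = ΔF/λ_P = 0.1565/0.1145 = 1.37 K.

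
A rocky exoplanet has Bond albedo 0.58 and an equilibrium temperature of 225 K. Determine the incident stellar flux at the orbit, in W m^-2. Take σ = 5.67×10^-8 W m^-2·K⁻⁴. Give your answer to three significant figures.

From S(1−α)/4 = σT⁴: S = 4σT⁴/(1−α).
σT⁴ = 5.67×10⁻⁸·(225)⁴ = 145.3 W m^-2.
So S = 4×145.3/(1−0.58) = 1384 W m^-2.

1380 W m^-2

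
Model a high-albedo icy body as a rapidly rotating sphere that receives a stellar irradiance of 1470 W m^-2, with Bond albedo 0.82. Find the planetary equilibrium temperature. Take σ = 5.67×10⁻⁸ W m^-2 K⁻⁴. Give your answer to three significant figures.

185 kelvin

Absorbed flux (global mean): S(1−α)/4 = 1470·0.18/4 = 66.15 W m^-2.
In equilibrium σT⁴ equals this, so T = 184.8 K.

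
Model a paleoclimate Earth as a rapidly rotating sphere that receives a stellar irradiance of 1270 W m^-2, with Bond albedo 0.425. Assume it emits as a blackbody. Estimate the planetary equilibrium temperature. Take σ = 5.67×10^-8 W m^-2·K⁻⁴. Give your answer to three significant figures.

238 K

Averaging over the sphere, the absorbed flux is S(1−α)/4 = 182.6 W m^-2.
Balancing against σT⁴: T = (182.6/5.67×10⁻⁸)^(1/4) = 238.2 K.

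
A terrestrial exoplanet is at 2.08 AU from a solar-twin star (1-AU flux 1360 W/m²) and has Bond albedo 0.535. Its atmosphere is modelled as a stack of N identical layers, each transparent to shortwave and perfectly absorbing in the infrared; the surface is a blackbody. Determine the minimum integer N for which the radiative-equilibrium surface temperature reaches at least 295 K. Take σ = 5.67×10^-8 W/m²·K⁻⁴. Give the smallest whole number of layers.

Flux at the orbit: S = 1360/(2.08)² = 314.3 W/m².
OLR = S(1−α)/4 = 36.54 W/m²; the top layer radiates at T_e = 159.3 K.
Since T_s⁴ = (N+1)T_e⁴, we need N ≥ (T_s/T_e)⁴ − 1 = 10.751.
So N ≥ 10.751; the smallest integer is N = 11.

11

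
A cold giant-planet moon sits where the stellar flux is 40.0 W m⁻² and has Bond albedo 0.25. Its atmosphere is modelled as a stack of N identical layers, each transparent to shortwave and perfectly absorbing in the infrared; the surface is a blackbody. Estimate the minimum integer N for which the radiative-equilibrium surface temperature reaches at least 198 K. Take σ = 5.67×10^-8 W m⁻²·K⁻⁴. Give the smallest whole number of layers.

11

OLR = S(1−α)/4 = 7.500 W m⁻²; the top layer radiates at T_e = 107.2 K.
Need (N+1)T_e⁴ ≥ T_s⁴, i.e. N+1 ≥ (198/107.2)⁴ = 11.619.
Rounding up, N = 11.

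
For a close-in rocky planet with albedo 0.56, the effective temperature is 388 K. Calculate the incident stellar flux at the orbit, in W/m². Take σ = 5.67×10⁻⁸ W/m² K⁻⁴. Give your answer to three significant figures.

11700 W/m²

Invert the energy balance for S: S = 4σT⁴/(1−α).
The emitted flux is σT⁴ = 1285 W/m².
S = 4·1285/0.44 = 11680 W/m².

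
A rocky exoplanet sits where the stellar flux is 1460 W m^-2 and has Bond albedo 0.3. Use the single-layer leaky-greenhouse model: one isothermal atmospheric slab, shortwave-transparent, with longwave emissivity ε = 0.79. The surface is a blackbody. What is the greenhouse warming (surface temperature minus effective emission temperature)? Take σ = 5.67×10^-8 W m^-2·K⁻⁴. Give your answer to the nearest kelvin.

The planet radiates to space at T_e = [S(1−α)/(4σ)]^(1/4) = 259.1 K.
The surface balance (absorbed SW + ε·downward IR = σT_s⁴) with T_a⁴ = T_s⁴/2 reduces to T_s = T_e·[2/(2−ε)]^¼ = 293.8 K.
T_s − T_e = 293.8 − 259.1 = 34.68 K.

35 kelvin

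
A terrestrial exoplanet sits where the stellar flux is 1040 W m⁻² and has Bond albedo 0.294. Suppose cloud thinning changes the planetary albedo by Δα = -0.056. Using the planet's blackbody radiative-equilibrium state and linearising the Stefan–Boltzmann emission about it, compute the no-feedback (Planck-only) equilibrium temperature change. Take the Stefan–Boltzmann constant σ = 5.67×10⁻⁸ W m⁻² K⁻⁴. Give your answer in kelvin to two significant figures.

4.7 kelvin

Unperturbed T_e = [1040·(1−0.294)/(4σ)]^¼ = 238.5 K.
ΔF = −(S/4)Δα = −(1040/4)×(-0.056) = 14.56 W m⁻².
The Planck feedback parameter is 4σT_e³ = 3.078 W m⁻²/K.
So ΔT₀ = 14.56/3.078 = 4.73 K.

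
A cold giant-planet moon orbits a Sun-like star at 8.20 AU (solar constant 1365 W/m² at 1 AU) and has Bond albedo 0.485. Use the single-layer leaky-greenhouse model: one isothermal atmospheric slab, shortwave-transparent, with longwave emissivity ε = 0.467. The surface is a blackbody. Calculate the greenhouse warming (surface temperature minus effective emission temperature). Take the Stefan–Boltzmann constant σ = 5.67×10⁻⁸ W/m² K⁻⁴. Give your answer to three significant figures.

By the inverse-square law, S = 1365/8.20² = 20.30 W/m².
At the top of the atmosphere, σT_e⁴ = S(1−α)/4 = 2.614 W/m², giving T_e = 82.40 K.
For a single slab of emissivity ε, T_s⁴ = 2T_e⁴/(2−ε); thus T_s = 82.40·(1.305)^(1/4) = 88.06 K.
Greenhouse warming: T_s − T_e = 5.664 K.

5.66 K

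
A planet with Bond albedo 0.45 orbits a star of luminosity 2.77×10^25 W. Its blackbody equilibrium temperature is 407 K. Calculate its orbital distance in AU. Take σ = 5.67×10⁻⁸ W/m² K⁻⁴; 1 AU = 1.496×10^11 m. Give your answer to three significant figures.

0.0933 AU

The flux needed for this T is 4σT⁴/(1−0.45) = 11320 W/m².
S = L/(4πd²) → d = √(L/4πS) = √(2.77×10^25/(4π·11320)) = 1.396×10^10 m = 0.09330 AU.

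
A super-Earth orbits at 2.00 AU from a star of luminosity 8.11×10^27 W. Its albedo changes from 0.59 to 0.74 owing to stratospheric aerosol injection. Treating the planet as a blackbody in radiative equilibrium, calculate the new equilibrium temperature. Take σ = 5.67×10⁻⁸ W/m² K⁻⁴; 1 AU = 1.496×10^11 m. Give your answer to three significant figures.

d = 2.00 × 1.496×10^11 m = 2.992×10^11 m.
S = L/(4πd²) = 7209 W/m².
T₂ = [S(1−α₂)/(4σ)]^(1/4) = [7209·0.26/(4σ)]^(1/4) = 301.5 K.

302 K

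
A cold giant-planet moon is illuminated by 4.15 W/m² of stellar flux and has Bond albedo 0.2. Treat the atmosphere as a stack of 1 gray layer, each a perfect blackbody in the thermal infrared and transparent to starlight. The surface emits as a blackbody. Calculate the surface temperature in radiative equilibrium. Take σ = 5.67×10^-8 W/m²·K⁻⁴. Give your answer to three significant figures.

OLR = S(1−α)/4 = 0.8300 W/m²; the top layer radiates at T_e = 61.85 K.
Layer-by-layer balance gives σT_s⁴ = (N+1)σT_e⁴, so T_s = 2^¼·61.85 = 73.56 K.

73.6 K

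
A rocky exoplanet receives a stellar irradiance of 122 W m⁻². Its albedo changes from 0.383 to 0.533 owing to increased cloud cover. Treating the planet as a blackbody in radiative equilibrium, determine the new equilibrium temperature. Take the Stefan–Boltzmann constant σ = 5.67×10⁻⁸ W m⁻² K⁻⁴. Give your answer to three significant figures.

New equilibrium: T₂ = [(1−0.533)·122.0/(4σ)]^(1/4) = 125.9 K.

126 kelvin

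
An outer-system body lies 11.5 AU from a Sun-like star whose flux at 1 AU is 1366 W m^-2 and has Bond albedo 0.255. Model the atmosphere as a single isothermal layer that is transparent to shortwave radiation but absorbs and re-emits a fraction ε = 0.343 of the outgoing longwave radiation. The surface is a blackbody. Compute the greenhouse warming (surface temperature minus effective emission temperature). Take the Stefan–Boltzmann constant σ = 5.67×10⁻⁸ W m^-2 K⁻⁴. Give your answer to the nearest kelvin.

4 K

By the inverse-square law, S = 1366/11.5² = 10.33 W m^-2.
The planet radiates to space at T_e = [S(1−α)/(4σ)]^(1/4) = 76.32 K.
The surface balance (absorbed SW + ε·downward IR = σT_s⁴) with T_a⁴ = T_s⁴/2 reduces to T_s = T_e·[2/(2−ε)]^¼ = 80.00 K.
The atmosphere warms the surface by 3.675 K.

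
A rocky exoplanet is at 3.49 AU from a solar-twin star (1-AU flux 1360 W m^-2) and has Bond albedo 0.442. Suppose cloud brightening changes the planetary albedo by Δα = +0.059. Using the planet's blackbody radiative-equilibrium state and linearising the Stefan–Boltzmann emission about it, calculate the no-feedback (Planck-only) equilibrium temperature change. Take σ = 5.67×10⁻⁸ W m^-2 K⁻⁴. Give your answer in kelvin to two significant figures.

-3.4 kelvin

Irradiance scales as 1/d², so S = 1360 W m^-2 × (1/3.49)² = 111.7 W m^-2.
The baseline emission temperature is T_e = 128.7 K.
ΔF = −(S/4)Δα = −(111.7/4)×(+0.059) = -1.647 W m^-2.
Planck response: λ_P = 4σT_e³ = 4·5.67×10⁻⁸·(128.7)³ = 0.4840 W m^-2/K.
ΔT₀ = ΔF/λ_P = -1.647/0.4840 = -3.40 K.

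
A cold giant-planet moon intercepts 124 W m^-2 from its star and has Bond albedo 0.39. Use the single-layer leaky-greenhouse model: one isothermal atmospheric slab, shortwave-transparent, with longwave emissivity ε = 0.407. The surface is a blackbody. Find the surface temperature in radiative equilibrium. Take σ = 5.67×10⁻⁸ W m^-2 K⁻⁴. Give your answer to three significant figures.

Effective emission temperature (TOA balance): σT_e⁴ = S(1−α)/4 = 18.91 W m^-2 → T_e = 135.1 K.
For a single slab of emissivity ε, T_s⁴ = 2T_e⁴/(2−ε); thus T_s = 135.1·(1.255)^(1/4) = 143.0 K.

143 K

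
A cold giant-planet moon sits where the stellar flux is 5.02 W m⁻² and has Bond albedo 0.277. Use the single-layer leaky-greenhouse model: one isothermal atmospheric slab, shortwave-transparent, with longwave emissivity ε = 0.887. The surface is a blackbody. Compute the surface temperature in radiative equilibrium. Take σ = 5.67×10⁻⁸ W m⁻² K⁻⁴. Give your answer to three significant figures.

At the top of the atmosphere, σT_e⁴ = S(1−α)/4 = 0.9074 W m⁻², giving T_e = 63.25 K.
Surface balance with a leaky layer gives σT_s⁴ = σT_e⁴·2/(2−ε), so T_s = T_e·[2/(2−0.887)]^(1/4) = 73.23 K.

73.2 kelvin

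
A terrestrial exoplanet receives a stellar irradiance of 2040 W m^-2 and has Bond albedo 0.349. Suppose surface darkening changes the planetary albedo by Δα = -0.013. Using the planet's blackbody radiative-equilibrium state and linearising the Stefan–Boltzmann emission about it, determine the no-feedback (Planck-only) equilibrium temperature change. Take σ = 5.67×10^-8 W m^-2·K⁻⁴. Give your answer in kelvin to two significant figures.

1.4 K

The baseline emission temperature is T_e = 276.6 K.
The change in absorbed flux is Δ[S(1−α)/4] = −SΔα/4 = 6.630 W m^-2.
Linearising σT⁴ gives d(σT⁴)/dT = 4σT_e³ = 4.801 W m^-2 per K.
ΔT₀ = ΔF/λ_P = 6.630/4.801 = 1.38 K.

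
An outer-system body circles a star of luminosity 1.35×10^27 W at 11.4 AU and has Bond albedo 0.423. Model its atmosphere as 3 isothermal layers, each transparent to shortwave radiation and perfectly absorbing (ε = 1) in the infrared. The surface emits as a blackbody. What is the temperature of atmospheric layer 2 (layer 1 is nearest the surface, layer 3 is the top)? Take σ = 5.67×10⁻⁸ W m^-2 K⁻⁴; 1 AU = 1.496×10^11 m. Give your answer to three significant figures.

117 K

Orbital distance: d = 11.4 AU = 1.705×10^12 m.
Spreading L over a sphere of radius d: S = 1.35×10^27/(4π·1.71×10^12²) = 36.94 W m^-2.
Top-of-atmosphere balance: σT_e⁴ = S(1−α)/4 = 5.328 W m^-2 → T_e = 98.46 K.
Each opaque layer satisfies 2T_j⁴ = T_{j−1}⁴ + T_{j+1}⁴, giving T_k⁴ = (N+1−k)T_e⁴.
T_2 = (2)^(1/4)·98.46 = 117.1 K.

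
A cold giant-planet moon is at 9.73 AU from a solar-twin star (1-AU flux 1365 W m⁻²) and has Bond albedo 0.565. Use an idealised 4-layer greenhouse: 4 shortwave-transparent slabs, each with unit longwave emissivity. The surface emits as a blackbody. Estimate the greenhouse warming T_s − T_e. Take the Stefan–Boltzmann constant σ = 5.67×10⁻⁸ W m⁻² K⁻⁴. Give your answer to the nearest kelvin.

Flux at the orbit: S = 1365/(9.73)² = 14.42 W m⁻².
The effective emission temperature is T_e = [S(1−α)/(4σ)]^¼ = 72.52 K.
T_s = (N+1)^(1/4)·T_e = 108.4 K.
So the greenhouse effect raises the surface by 108.4 − 72.52 = 35.92 K.

36 K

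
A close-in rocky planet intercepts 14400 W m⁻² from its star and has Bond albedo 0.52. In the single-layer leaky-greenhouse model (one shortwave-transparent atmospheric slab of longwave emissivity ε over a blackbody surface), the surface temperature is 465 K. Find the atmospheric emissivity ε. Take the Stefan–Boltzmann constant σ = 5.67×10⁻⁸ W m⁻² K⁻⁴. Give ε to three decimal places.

0.696

First, T_e = [14400·(1−0.52)/(4σ)]^(1/4) = 417.8 K.
T_s⁴ = T_e⁴·2/(2−ε) → ε = 2 − 2(T_e/T_s)⁴ = 2 − 2·(417.8/465)⁴ = 0.6963.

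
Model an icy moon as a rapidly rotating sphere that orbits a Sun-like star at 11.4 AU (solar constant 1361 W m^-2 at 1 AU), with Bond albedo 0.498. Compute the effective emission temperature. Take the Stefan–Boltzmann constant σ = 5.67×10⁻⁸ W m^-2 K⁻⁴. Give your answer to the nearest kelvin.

69 K

Flux at the orbit: S = 1361/(11.4)² = 10.47 W m^-2.
Absorbed flux (global mean): S(1−α)/4 = 10.47·0.502/4 = 1.314 W m^-2.
Balancing against σT⁴: T = (1.314/5.67×10⁻⁸)^(1/4) = 69.39 K.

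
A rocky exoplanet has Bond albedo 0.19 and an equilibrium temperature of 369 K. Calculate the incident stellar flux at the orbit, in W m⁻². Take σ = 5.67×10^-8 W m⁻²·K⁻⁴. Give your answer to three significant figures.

5190 W m⁻²

Invert the energy balance for S: S = 4σT⁴/(1−α).
The emitted flux is σT⁴ = 1051 W m⁻².
S = 4·1051/0.81 = 5191 W m⁻².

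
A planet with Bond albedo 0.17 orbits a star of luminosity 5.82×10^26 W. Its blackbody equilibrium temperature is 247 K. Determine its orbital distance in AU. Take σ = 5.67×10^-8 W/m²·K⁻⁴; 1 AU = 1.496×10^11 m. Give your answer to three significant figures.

1.43 AU

The flux needed for this T is 4σT⁴/(1−0.17) = 1017 W/m².
From L = 4πd²S, d = √(5.82×10^26/(4π·1017)) = 2.134×10^11 m = 1.426 AU.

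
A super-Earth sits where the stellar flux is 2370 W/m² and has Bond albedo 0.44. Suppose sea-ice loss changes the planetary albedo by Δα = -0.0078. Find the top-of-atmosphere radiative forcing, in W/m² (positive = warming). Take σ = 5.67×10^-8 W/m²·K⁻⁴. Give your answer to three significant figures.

ΔF = −(S/4)Δα = −(2370/4)×(-0.0078) = 4.622 W/m².

4.62 W/m²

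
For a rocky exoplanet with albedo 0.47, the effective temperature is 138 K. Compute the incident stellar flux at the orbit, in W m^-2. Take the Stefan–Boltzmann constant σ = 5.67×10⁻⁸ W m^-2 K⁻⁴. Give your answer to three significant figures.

155 W m^-2

From S(1−α)/4 = σT⁴: S = 4σT⁴/(1−α).
σT⁴ = 5.67×10⁻⁸·(138)⁴ = 20.56 W m^-2.
So S = 4×20.56/(1−0.47) = 155.2 W m^-2.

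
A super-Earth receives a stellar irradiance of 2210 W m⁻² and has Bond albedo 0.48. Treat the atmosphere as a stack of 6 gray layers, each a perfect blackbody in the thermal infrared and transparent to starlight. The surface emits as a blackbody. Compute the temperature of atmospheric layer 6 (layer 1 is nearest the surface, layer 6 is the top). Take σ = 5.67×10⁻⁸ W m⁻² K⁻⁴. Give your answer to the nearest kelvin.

267 K

Top-of-atmosphere balance: σT_e⁴ = S(1−α)/4 = 287.3 W m⁻² → T_e = 266.8 K.
In the N-layer model, layer k (counted from the surface) has T_k = (N+1−k)^(1/4)·T_e.
T_6 = (1)^(1/4)·266.8 = 266.8 K.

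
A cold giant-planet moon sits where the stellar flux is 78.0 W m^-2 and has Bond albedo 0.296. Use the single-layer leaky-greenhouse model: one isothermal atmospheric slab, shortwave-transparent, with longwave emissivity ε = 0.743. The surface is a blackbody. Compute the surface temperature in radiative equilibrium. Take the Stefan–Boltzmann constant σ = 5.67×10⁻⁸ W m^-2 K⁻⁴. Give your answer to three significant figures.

The planet radiates to space at T_e = [S(1−α)/(4σ)]^(1/4) = 124.7 K.
Surface balance with a leaky layer gives σT_s⁴ = σT_e⁴·2/(2−ε), so T_s = T_e·[2/(2−0.743)]^(1/4) = 140.1 K.

140 K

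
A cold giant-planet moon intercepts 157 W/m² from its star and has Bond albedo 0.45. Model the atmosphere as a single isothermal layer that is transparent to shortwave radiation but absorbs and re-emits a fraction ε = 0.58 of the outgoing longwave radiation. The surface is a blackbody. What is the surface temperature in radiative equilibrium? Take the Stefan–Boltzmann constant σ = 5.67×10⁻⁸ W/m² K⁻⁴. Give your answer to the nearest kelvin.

At the top of the atmosphere, σT_e⁴ = S(1−α)/4 = 21.59 W/m², giving T_e = 139.7 K.
The surface balance (absorbed SW + ε·downward IR = σT_s⁴) with T_a⁴ = T_s⁴/2 reduces to T_s = T_e·[2/(2−ε)]^¼ = 152.2 K.

152 K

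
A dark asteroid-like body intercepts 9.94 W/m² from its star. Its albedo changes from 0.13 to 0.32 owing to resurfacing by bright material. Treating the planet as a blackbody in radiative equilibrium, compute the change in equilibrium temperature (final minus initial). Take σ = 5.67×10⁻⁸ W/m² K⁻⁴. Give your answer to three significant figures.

-4.69 K

Before: T₁ = [9.940·0.87/(4σ)]^(1/4) = 78.58 K.
Final:   T₂ = [S(1−0.32)/(4σ)]^(1/4) = 73.89 K.
ΔT = T₂ − T₁ = -4.695 K.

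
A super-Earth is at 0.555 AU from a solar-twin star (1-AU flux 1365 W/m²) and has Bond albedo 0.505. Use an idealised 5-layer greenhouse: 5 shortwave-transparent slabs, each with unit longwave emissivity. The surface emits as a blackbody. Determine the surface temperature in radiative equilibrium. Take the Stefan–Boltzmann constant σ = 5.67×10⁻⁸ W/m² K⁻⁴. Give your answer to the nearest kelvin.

Irradiance scales as 1/d², so S = 1365 W/m² × (1/0.555)² = 4431 W/m².
OLR = S(1−α)/4 = 548.4 W/m²; the top layer radiates at T_e = 313.6 K.
With N = 5 opaque layers, T_s = (N+1)^(1/4)·T_e = 6^(1/4)·313.6 = 490.8 K.

491 kelvin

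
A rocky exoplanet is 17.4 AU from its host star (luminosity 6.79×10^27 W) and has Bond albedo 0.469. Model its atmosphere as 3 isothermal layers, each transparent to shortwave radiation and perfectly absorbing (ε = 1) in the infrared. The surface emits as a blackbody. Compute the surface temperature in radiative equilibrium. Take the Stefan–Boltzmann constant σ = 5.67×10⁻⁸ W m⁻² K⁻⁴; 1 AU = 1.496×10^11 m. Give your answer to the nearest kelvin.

165 K

d = 17.4 × 1.496×10^11 m = 2.603×10^12 m.
Flux at the orbit: S = L/(4πd²) = 6.79×10^27/(4π·(2.60×10^12)²) = 79.74 W m⁻².
Top-of-atmosphere balance: σT_e⁴ = S(1−α)/4 = 10.59 W m⁻² → T_e = 116.9 K.
Layer-by-layer balance gives σT_s⁴ = (N+1)σT_e⁴, so T_s = 4^¼·116.9 = 165.3 K.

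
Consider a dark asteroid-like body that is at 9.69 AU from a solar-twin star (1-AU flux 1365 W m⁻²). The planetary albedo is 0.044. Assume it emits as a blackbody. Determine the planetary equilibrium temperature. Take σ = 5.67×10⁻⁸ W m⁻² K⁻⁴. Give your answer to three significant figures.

Flux at the orbit: S = 1365/(9.69)² = 14.54 W m⁻².
Averaging over the sphere, the absorbed flux is S(1−α)/4 = 3.474 W m⁻².
Balancing against σT⁴: T = (3.474/5.67×10⁻⁸)^(1/4) = 88.48 K.

88.5 K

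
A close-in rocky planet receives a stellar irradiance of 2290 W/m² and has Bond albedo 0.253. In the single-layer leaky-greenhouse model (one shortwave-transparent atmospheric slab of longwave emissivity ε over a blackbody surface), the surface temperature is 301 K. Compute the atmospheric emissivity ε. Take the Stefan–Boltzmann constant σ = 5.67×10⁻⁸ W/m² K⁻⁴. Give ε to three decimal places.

Effective temperature: T_e = [S(1−α)/(4σ)]^(1/4) = 294.7 K.
Since (2−ε)/2 = (T_e/T_s)⁴ = 0.9189, ε = 0.1623.

0.162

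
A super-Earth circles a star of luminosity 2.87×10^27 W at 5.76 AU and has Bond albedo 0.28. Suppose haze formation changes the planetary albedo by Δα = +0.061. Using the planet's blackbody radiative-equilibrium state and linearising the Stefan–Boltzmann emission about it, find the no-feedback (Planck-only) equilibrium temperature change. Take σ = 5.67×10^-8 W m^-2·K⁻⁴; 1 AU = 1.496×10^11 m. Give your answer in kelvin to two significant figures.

-3.7 K

Orbital distance: d = 5.76 AU = 8.617×10^11 m.
Flux at the orbit: S = L/(4πd²) = 2.87×10^27/(4π·(8.62×10^11)²) = 307.6 W m^-2.
The baseline emission temperature is T_e = 176.8 K.
ΔF = −(S/4)Δα = −(307.6/4)×(+0.061) = -4.691 W m^-2.
Linearising σT⁴ gives d(σT⁴)/dT = 4σT_e³ = 1.253 W m^-2 per K.
Hence the no-feedback warming is ΔF/(4σT_e³) = -3.74 K.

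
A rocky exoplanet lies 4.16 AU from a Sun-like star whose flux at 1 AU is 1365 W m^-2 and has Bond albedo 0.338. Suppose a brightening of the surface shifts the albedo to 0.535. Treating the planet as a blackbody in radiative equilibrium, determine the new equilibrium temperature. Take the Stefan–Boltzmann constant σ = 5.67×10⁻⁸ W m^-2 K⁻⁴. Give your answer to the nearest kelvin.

113 K

By the inverse-square law, S = 1365/4.16² = 78.88 W m^-2.
With the new albedo, S(1−α₂)/4 = 9.169 W m^-2, so T₂ = 112.8 K.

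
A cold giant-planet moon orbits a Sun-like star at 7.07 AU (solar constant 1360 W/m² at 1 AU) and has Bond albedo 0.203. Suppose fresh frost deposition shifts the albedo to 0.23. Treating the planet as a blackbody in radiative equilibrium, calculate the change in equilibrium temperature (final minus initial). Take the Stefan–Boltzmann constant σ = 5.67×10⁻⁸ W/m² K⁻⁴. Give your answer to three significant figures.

Flux at the orbit: S = 1360/(7.07)² = 27.21 W/m².
Initial: T₁ = [S(1−0.203)/(4σ)]^(1/4) = 98.88 K.
With α = 0.23, T₂ = 98.04 K.
Change: 98.04 − 98.88 = -0.8483 K.

-0.848 K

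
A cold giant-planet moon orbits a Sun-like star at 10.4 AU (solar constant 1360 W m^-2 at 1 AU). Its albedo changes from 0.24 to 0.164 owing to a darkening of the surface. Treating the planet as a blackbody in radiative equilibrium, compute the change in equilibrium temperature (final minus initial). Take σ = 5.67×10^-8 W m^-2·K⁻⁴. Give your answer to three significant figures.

1.94 kelvin

Irradiance scales as 1/d², so S = 1360 W m^-2 × (1/10.4)² = 12.57 W m^-2.
Before: T₁ = [12.57·0.76/(4σ)]^(1/4) = 80.57 K.
With α = 0.164, T₂ = 82.51 K.
ΔT = T₂ − T₁ = 1.943 K.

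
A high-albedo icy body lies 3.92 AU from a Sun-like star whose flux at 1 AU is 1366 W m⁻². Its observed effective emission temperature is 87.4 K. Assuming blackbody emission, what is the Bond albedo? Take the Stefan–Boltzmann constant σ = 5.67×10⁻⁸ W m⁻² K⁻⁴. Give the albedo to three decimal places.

0.851

By the inverse-square law, S = 1366/3.92² = 88.90 W m⁻².
From σT⁴ = S(1−α)/4 we invert for α: 1−α = 4σT⁴/S.
4σT⁴ = 4·5.67×10⁻⁸·(87.4)⁴ = 13.23 W m⁻².
Hence α = 1 − 13.23/88.90 = 0.8511.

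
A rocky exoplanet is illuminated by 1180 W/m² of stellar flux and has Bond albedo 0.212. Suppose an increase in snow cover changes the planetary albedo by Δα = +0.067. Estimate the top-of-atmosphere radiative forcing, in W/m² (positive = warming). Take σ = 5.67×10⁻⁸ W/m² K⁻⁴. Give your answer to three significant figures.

TOA radiative forcing: ΔF = −S·Δα/4 = −1180·(+0.067)/4 = -19.77 W/m².

-19.8 W/m²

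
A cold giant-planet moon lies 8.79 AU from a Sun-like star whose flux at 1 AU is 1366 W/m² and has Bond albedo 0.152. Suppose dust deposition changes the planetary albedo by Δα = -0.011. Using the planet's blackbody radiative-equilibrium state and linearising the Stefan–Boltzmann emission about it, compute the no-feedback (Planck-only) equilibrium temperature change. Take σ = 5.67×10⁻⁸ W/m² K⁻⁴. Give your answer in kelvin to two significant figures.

0.29 K

By the inverse-square law, S = 1366/8.79² = 17.68 W/m².
The baseline emission temperature is T_e = 90.17 K.
The change in absorbed flux is Δ[S(1−α)/4] = −SΔα/4 = 0.04862 W/m².
Linearising σT⁴ gives d(σT⁴)/dT = 4σT_e³ = 0.1663 W/m² per K.
Hence the no-feedback warming is ΔF/(4σT_e³) = 0.292 K.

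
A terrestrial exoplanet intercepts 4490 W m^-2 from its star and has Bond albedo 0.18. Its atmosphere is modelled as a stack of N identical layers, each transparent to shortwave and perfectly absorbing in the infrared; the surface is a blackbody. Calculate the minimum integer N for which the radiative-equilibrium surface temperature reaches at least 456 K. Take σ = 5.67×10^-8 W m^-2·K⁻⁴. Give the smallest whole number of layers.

2

Top-of-atmosphere balance: σT_e⁴ = S(1−α)/4 = 920.5 W m^-2 → T_e = 356.9 K.
Since T_s⁴ = (N+1)T_e⁴, we need N ≥ (T_s/T_e)⁴ − 1 = 1.663.
Rounding up, N = 2.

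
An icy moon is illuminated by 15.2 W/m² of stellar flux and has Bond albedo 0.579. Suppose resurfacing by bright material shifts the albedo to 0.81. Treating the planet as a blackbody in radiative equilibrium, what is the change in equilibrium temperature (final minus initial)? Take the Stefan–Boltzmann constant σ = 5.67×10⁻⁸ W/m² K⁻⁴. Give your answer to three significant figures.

Initial: T₁ = [S(1−0.579)/(4σ)]^(1/4) = 72.88 K.
After:  T₂ = [15.20·0.19/(4σ)]^(1/4) = 59.74 K.
ΔT = T₂ − T₁ = -13.15 K.

-13.1 K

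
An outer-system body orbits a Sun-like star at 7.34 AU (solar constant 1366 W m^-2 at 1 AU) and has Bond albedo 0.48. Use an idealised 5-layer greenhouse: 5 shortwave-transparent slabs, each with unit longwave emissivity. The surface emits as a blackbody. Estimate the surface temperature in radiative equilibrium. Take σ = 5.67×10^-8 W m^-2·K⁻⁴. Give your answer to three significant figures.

Irradiance scales as 1/d², so S = 1366 W m^-2 × (1/7.34)² = 25.35 W m^-2.
Top-of-atmosphere balance: σT_e⁴ = S(1−α)/4 = 3.296 W m^-2 → T_e = 87.32 K.
With N = 5 opaque layers, T_s = (N+1)^(1/4)·T_e = 6^(1/4)·87.32 = 136.7 K.

137 K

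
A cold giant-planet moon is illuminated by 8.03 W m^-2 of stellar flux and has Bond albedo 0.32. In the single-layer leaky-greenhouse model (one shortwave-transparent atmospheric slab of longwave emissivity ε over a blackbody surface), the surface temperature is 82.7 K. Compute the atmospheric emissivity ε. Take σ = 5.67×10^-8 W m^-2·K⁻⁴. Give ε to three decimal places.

TOA balance gives T_e = 70.05 K.
Inverting T_s⁴ = 2T_e⁴/(2−ε): (T_e/T_s)⁴ = 0.5147, so ε = 2(1 − 0.5147) = 0.9706.

0.971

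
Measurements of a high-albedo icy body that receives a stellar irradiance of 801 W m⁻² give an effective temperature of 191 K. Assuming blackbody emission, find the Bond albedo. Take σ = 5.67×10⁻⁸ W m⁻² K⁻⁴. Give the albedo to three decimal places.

0.623

Rearranging the radiative balance, α = 1 − 4σT⁴/S.
σT⁴ = 75.46 W m⁻², so 4σT⁴ = 301.8 W m⁻².
Hence α = 1 − 301.8/801.0 = 0.6232.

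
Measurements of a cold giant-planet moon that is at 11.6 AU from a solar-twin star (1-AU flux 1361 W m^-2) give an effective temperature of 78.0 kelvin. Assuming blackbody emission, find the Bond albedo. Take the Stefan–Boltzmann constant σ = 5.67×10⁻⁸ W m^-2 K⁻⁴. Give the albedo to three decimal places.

By the inverse-square law, S = 1361/11.6² = 10.11 W m^-2.
Rearranging the radiative balance, α = 1 − 4σT⁴/S.
σT⁴ = 2.099 W m^-2, so 4σT⁴ = 8.395 W m^-2.
1−α = 8.395/10.11 = 0.8300, so α = 0.1700.

0.170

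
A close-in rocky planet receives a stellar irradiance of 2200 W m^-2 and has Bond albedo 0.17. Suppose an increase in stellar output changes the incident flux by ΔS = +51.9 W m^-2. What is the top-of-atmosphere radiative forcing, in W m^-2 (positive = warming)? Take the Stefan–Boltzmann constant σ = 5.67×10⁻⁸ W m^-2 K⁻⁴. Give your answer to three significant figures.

Only a fraction (1−α) is absorbed and it's spread over 4πR², so ΔF = (1−α)ΔS/4 = 10.77 W m^-2.

10.8 W m^-2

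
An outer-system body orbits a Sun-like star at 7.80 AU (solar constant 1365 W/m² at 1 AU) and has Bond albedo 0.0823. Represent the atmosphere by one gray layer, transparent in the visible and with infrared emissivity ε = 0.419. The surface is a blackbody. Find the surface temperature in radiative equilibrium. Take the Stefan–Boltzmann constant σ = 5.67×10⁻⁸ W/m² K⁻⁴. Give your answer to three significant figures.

104 K

Irradiance scales as 1/d², so S = 1365 W/m² × (1/7.80)² = 22.44 W/m².
At the top of the atmosphere, σT_e⁴ = S(1−α)/4 = 5.147 W/m², giving T_e = 97.61 K.
Surface balance with a leaky layer gives σT_s⁴ = σT_e⁴·2/(2−ε), so T_s = T_e·[2/(2−0.419)]^(1/4) = 103.5 K.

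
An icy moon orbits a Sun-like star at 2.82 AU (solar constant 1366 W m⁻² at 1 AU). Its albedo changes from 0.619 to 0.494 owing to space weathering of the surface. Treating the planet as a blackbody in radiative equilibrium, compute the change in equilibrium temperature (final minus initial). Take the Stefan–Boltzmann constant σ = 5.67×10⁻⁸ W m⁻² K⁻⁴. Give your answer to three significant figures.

By the inverse-square law, S = 1366/2.82² = 171.8 W m⁻².
With α = 0.619, T₁ = 130.3 K.
After:  T₂ = [171.8·0.506/(4σ)]^(1/4) = 139.9 K.
ΔT = T₂ − T₁ = 9.581 K.

9.58 K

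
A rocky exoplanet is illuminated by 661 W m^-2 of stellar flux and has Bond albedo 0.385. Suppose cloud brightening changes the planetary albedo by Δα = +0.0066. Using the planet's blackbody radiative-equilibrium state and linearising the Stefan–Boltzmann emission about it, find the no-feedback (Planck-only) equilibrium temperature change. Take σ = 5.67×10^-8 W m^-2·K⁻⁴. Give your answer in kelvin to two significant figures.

Unperturbed T_e = [661.0·(1−0.385)/(4σ)]^¼ = 205.8 K.
The change in absorbed flux is Δ[S(1−α)/4] = −SΔα/4 = -1.091 W m^-2.
The Planck feedback parameter is 4σT_e³ = 1.976 W m^-2/K.
So ΔT₀ = -1.091/1.976 = -0.552 K.

-0.55 kelvin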